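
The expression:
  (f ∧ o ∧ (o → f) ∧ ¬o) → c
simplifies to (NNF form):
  True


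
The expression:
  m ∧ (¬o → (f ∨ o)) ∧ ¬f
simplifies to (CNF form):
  m ∧ o ∧ ¬f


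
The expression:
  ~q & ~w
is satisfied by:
  {q: False, w: False}


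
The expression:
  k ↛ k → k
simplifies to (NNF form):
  True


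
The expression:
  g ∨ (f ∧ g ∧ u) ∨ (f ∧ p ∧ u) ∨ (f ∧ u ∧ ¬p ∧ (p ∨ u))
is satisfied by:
  {u: True, g: True, f: True}
  {u: True, g: True, f: False}
  {g: True, f: True, u: False}
  {g: True, f: False, u: False}
  {u: True, f: True, g: False}


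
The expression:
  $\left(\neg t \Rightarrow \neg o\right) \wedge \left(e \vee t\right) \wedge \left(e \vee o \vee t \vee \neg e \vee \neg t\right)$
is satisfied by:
  {t: True, e: True, o: False}
  {t: True, e: False, o: False}
  {t: True, o: True, e: True}
  {t: True, o: True, e: False}
  {e: True, o: False, t: False}


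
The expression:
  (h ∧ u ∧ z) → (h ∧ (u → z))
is always true.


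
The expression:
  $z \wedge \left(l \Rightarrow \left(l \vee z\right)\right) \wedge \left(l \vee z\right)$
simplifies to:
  $z$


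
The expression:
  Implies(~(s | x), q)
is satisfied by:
  {x: True, q: True, s: True}
  {x: True, q: True, s: False}
  {x: True, s: True, q: False}
  {x: True, s: False, q: False}
  {q: True, s: True, x: False}
  {q: True, s: False, x: False}
  {s: True, q: False, x: False}


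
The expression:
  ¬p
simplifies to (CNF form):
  ¬p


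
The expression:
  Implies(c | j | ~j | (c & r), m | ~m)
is always true.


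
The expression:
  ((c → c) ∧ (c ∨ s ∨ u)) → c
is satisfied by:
  {c: True, u: False, s: False}
  {c: True, s: True, u: False}
  {c: True, u: True, s: False}
  {c: True, s: True, u: True}
  {s: False, u: False, c: False}


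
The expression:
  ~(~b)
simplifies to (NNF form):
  b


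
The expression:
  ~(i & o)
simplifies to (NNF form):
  ~i | ~o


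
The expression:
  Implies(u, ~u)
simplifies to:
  ~u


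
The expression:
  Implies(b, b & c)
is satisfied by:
  {c: True, b: False}
  {b: False, c: False}
  {b: True, c: True}


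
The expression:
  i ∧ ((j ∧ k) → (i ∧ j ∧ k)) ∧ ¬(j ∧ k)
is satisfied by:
  {i: True, k: False, j: False}
  {i: True, j: True, k: False}
  {i: True, k: True, j: False}


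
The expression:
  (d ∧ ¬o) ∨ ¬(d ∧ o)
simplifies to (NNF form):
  ¬d ∨ ¬o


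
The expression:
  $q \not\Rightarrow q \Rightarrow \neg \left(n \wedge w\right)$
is always true.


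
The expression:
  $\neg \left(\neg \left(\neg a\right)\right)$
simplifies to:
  $\neg a$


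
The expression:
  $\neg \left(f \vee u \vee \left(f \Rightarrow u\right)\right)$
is never true.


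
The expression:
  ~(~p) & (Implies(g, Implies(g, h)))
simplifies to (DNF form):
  (h & p) | (p & ~g)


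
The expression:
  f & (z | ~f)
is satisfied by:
  {z: True, f: True}


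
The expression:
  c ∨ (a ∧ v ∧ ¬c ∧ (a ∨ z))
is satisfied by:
  {a: True, c: True, v: True}
  {a: True, c: True, v: False}
  {c: True, v: True, a: False}
  {c: True, v: False, a: False}
  {a: True, v: True, c: False}


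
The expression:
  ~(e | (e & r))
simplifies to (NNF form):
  ~e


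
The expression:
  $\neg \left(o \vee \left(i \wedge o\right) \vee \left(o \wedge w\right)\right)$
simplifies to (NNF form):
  $\neg o$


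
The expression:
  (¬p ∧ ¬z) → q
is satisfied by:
  {q: True, z: True, p: True}
  {q: True, z: True, p: False}
  {q: True, p: True, z: False}
  {q: True, p: False, z: False}
  {z: True, p: True, q: False}
  {z: True, p: False, q: False}
  {p: True, z: False, q: False}


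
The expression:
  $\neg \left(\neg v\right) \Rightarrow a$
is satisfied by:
  {a: True, v: False}
  {v: False, a: False}
  {v: True, a: True}


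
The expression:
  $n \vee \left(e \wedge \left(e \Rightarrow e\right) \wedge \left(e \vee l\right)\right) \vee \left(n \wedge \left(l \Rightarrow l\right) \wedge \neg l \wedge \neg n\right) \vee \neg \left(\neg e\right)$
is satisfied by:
  {n: True, e: True}
  {n: True, e: False}
  {e: True, n: False}


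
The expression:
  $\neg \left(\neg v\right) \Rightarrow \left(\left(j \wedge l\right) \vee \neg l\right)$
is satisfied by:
  {j: True, l: False, v: False}
  {l: False, v: False, j: False}
  {j: True, v: True, l: False}
  {v: True, l: False, j: False}
  {j: True, l: True, v: False}
  {l: True, j: False, v: False}
  {j: True, v: True, l: True}


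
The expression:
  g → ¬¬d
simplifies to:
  d ∨ ¬g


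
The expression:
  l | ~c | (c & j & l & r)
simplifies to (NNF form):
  l | ~c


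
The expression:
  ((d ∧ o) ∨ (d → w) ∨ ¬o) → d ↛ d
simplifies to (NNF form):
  False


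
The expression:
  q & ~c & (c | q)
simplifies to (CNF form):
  q & ~c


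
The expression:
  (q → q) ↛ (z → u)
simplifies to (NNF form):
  z ∧ ¬u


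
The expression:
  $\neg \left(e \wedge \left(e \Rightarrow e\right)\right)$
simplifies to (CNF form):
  $\neg e$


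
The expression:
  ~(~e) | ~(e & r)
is always true.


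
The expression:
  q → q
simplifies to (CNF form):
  True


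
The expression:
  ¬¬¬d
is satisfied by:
  {d: False}


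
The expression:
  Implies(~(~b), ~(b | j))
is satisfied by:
  {b: False}


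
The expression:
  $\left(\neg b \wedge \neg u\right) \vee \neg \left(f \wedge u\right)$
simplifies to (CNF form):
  $\neg f \vee \neg u$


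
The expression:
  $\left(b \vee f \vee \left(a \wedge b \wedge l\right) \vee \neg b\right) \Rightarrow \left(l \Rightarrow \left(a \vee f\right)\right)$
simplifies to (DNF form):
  $a \vee f \vee \neg l$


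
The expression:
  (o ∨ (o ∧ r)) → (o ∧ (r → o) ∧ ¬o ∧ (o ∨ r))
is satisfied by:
  {o: False}


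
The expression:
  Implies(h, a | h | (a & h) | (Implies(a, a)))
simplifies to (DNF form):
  True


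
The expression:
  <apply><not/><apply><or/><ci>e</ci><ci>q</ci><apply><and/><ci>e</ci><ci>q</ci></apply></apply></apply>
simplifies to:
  <apply><and/><apply><not/><ci>e</ci></apply><apply><not/><ci>q</ci></apply></apply>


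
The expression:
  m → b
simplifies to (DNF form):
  b ∨ ¬m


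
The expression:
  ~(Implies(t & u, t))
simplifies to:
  False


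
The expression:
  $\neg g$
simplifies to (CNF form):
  $\neg g$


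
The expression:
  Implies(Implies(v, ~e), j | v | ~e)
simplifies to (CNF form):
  j | v | ~e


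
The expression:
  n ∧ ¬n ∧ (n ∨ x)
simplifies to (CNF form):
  False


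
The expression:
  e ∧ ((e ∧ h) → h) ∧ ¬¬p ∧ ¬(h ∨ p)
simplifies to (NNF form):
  False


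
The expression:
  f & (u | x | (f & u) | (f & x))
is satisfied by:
  {x: True, u: True, f: True}
  {x: True, f: True, u: False}
  {u: True, f: True, x: False}


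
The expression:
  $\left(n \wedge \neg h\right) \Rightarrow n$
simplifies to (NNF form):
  $\text{True}$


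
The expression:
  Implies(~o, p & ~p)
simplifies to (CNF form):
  o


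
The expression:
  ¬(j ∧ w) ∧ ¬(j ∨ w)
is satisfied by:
  {w: False, j: False}


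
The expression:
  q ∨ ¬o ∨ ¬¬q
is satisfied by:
  {q: True, o: False}
  {o: False, q: False}
  {o: True, q: True}


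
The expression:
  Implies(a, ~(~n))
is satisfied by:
  {n: True, a: False}
  {a: False, n: False}
  {a: True, n: True}


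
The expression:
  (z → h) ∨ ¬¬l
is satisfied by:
  {l: True, h: True, z: False}
  {l: True, h: False, z: False}
  {h: True, l: False, z: False}
  {l: False, h: False, z: False}
  {z: True, l: True, h: True}
  {z: True, l: True, h: False}
  {z: True, h: True, l: False}


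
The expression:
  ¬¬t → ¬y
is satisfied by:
  {t: False, y: False}
  {y: True, t: False}
  {t: True, y: False}


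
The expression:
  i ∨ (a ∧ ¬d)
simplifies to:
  i ∨ (a ∧ ¬d)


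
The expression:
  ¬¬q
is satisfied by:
  {q: True}


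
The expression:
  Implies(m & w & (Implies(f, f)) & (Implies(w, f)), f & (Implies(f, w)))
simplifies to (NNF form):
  True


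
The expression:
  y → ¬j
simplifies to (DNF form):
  ¬j ∨ ¬y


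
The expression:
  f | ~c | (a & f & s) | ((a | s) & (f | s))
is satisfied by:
  {s: True, f: True, c: False}
  {s: True, f: False, c: False}
  {f: True, s: False, c: False}
  {s: False, f: False, c: False}
  {s: True, c: True, f: True}
  {s: True, c: True, f: False}
  {c: True, f: True, s: False}


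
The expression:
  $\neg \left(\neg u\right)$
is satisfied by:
  {u: True}


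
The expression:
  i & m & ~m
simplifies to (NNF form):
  False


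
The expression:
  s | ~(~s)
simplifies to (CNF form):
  s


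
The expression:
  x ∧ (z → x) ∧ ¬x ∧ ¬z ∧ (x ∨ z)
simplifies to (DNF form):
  False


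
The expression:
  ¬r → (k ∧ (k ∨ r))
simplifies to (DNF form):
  k ∨ r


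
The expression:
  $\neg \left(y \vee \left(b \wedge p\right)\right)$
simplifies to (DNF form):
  $\left(\neg b \wedge \neg y\right) \vee \left(\neg p \wedge \neg y\right)$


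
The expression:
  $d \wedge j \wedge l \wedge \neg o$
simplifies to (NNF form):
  $d \wedge j \wedge l \wedge \neg o$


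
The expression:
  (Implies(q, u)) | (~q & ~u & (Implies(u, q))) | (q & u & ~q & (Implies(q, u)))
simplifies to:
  u | ~q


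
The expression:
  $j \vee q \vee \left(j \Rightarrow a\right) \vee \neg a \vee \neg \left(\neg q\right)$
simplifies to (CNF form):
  $\text{True}$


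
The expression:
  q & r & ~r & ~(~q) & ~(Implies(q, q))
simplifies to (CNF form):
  False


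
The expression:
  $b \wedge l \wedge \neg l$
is never true.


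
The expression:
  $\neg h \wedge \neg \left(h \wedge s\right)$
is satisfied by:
  {h: False}


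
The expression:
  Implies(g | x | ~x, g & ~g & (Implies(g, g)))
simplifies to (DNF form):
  False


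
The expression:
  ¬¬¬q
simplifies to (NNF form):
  ¬q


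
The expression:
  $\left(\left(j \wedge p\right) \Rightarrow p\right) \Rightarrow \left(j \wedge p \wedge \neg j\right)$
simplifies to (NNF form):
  $\text{False}$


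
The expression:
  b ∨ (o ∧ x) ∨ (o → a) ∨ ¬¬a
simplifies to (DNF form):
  a ∨ b ∨ x ∨ ¬o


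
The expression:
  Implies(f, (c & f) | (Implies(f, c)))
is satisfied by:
  {c: True, f: False}
  {f: False, c: False}
  {f: True, c: True}


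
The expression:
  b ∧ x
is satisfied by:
  {b: True, x: True}


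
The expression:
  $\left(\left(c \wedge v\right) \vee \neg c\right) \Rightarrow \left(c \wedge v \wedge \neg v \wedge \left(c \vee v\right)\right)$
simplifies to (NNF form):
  $c \wedge \neg v$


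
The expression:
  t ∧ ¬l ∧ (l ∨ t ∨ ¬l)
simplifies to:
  t ∧ ¬l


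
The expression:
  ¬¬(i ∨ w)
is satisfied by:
  {i: True, w: True}
  {i: True, w: False}
  {w: True, i: False}


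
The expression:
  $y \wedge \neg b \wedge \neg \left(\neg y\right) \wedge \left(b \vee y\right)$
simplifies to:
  $y \wedge \neg b$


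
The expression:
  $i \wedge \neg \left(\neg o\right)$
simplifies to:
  $i \wedge o$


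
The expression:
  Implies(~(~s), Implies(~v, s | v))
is always true.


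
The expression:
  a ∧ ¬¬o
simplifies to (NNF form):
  a ∧ o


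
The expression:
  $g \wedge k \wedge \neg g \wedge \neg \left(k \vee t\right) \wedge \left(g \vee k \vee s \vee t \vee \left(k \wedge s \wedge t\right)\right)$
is never true.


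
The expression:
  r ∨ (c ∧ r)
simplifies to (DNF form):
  r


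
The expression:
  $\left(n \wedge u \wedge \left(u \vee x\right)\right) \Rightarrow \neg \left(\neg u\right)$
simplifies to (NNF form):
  $\text{True}$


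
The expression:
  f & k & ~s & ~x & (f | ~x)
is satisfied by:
  {k: True, f: True, x: False, s: False}


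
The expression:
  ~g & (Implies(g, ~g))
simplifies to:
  ~g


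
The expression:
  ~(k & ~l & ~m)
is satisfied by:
  {m: True, l: True, k: False}
  {m: True, k: False, l: False}
  {l: True, k: False, m: False}
  {l: False, k: False, m: False}
  {m: True, l: True, k: True}
  {m: True, k: True, l: False}
  {l: True, k: True, m: False}


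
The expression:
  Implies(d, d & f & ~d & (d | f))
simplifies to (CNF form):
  ~d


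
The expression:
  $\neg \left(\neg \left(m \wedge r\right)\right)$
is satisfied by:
  {r: True, m: True}


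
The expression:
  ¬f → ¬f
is always true.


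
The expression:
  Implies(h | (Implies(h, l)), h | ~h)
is always true.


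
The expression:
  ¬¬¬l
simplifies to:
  ¬l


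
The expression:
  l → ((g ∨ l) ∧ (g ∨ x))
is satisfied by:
  {x: True, g: True, l: False}
  {x: True, l: False, g: False}
  {g: True, l: False, x: False}
  {g: False, l: False, x: False}
  {x: True, g: True, l: True}
  {x: True, l: True, g: False}
  {g: True, l: True, x: False}


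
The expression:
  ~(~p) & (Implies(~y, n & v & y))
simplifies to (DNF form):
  p & y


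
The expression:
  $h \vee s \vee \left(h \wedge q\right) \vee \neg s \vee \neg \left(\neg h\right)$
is always true.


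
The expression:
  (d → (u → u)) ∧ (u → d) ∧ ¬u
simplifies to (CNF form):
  ¬u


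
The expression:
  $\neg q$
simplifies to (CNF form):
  $\neg q$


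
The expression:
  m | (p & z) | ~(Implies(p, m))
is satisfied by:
  {m: True, p: True}
  {m: True, p: False}
  {p: True, m: False}


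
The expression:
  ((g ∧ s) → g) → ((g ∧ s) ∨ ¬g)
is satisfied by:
  {s: True, g: False}
  {g: False, s: False}
  {g: True, s: True}


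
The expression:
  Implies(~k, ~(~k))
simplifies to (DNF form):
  k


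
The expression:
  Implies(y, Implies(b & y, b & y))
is always true.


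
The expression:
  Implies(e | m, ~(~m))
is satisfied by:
  {m: True, e: False}
  {e: False, m: False}
  {e: True, m: True}


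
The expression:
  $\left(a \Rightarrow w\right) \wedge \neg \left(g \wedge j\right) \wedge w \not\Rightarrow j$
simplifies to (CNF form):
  $w \wedge \neg j$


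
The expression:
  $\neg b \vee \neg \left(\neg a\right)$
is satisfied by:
  {a: True, b: False}
  {b: False, a: False}
  {b: True, a: True}


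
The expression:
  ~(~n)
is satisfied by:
  {n: True}


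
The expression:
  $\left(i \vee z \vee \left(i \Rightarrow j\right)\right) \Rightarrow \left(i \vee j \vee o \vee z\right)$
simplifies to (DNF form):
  $i \vee j \vee o \vee z$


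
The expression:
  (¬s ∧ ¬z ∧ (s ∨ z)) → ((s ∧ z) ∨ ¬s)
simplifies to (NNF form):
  True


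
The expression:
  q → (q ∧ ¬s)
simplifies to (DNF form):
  ¬q ∨ ¬s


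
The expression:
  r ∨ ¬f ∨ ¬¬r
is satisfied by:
  {r: True, f: False}
  {f: False, r: False}
  {f: True, r: True}


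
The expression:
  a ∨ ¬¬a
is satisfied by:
  {a: True}


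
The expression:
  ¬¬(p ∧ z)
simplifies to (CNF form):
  p ∧ z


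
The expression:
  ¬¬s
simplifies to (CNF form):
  s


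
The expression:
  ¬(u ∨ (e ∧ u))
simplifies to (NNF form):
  ¬u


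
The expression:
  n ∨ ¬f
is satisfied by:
  {n: True, f: False}
  {f: False, n: False}
  {f: True, n: True}


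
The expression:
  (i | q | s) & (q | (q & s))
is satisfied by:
  {q: True}


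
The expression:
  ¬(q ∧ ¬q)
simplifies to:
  True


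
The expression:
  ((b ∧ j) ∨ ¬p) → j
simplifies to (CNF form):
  j ∨ p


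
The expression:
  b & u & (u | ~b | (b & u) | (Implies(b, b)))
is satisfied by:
  {u: True, b: True}


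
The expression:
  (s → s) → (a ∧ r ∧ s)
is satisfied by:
  {r: True, a: True, s: True}


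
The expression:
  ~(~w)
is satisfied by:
  {w: True}


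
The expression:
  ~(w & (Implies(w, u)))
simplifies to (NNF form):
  ~u | ~w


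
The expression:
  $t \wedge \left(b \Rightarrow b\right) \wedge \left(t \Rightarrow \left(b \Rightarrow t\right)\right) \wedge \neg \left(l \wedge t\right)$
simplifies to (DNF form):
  $t \wedge \neg l$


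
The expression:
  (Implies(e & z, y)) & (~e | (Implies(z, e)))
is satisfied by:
  {y: True, e: False, z: False}
  {e: False, z: False, y: False}
  {y: True, z: True, e: False}
  {z: True, e: False, y: False}
  {y: True, e: True, z: False}
  {e: True, y: False, z: False}
  {y: True, z: True, e: True}


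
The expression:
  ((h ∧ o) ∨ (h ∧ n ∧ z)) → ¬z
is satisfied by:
  {o: False, h: False, z: False, n: False}
  {n: True, o: False, h: False, z: False}
  {o: True, n: False, h: False, z: False}
  {n: True, o: True, h: False, z: False}
  {z: True, n: False, o: False, h: False}
  {n: True, z: True, o: False, h: False}
  {z: True, o: True, n: False, h: False}
  {n: True, z: True, o: True, h: False}
  {h: True, z: False, o: False, n: False}
  {h: True, n: True, z: False, o: False}
  {h: True, o: True, z: False, n: False}
  {n: True, h: True, o: True, z: False}
  {h: True, z: True, n: False, o: False}


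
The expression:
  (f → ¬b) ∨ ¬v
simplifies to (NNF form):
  ¬b ∨ ¬f ∨ ¬v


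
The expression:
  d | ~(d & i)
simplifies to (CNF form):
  True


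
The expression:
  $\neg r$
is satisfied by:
  {r: False}


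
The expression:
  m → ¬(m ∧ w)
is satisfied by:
  {w: False, m: False}
  {m: True, w: False}
  {w: True, m: False}


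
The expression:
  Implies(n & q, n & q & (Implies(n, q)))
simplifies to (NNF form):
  True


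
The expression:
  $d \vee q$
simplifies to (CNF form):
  $d \vee q$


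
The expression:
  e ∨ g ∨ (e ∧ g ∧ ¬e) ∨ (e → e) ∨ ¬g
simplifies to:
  True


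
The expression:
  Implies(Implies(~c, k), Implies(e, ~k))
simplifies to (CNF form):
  ~e | ~k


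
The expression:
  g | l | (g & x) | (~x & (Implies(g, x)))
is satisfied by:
  {l: True, g: True, x: False}
  {l: True, g: False, x: False}
  {g: True, l: False, x: False}
  {l: False, g: False, x: False}
  {x: True, l: True, g: True}
  {x: True, l: True, g: False}
  {x: True, g: True, l: False}


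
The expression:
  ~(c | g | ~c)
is never true.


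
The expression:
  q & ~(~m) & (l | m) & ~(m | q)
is never true.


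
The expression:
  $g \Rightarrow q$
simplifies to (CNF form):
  $q \vee \neg g$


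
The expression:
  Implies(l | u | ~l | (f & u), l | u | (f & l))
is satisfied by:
  {l: True, u: True}
  {l: True, u: False}
  {u: True, l: False}


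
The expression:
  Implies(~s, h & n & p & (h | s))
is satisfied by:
  {s: True, h: True, n: True, p: True}
  {s: True, h: True, n: True, p: False}
  {s: True, h: True, p: True, n: False}
  {s: True, h: True, p: False, n: False}
  {s: True, n: True, p: True, h: False}
  {s: True, n: True, p: False, h: False}
  {s: True, n: False, p: True, h: False}
  {s: True, n: False, p: False, h: False}
  {h: True, n: True, p: True, s: False}


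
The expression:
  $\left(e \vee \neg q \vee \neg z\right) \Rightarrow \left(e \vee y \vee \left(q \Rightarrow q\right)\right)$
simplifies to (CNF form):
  $\text{True}$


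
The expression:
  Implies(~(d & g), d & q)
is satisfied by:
  {q: True, g: True, d: True}
  {q: True, d: True, g: False}
  {g: True, d: True, q: False}


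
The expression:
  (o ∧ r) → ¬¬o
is always true.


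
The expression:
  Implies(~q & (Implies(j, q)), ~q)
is always true.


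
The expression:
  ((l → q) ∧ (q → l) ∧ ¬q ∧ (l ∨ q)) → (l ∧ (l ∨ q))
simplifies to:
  True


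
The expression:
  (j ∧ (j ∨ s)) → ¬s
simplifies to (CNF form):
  ¬j ∨ ¬s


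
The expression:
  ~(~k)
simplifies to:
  k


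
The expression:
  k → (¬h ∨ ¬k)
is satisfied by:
  {h: False, k: False}
  {k: True, h: False}
  {h: True, k: False}


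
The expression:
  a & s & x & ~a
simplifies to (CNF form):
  False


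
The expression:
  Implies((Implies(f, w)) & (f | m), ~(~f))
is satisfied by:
  {f: True, m: False}
  {m: False, f: False}
  {m: True, f: True}


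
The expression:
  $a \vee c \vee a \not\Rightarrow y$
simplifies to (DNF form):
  $a \vee c$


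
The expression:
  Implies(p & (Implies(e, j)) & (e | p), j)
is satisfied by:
  {j: True, e: True, p: False}
  {j: True, p: False, e: False}
  {e: True, p: False, j: False}
  {e: False, p: False, j: False}
  {j: True, e: True, p: True}
  {j: True, p: True, e: False}
  {e: True, p: True, j: False}


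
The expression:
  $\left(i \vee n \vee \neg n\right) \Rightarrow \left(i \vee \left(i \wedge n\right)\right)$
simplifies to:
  $i$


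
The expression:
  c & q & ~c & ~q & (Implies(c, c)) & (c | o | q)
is never true.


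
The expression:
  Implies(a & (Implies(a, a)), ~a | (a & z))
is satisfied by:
  {z: True, a: False}
  {a: False, z: False}
  {a: True, z: True}


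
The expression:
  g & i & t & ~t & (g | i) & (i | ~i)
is never true.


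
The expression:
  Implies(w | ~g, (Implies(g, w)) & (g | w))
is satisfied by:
  {g: True, w: True}
  {g: True, w: False}
  {w: True, g: False}


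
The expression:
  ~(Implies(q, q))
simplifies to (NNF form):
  False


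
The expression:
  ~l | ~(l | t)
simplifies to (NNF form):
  ~l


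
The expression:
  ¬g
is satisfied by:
  {g: False}


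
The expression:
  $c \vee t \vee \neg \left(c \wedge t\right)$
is always true.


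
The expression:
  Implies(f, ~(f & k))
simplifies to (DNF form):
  ~f | ~k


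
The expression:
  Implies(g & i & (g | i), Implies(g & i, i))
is always true.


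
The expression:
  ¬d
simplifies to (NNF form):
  ¬d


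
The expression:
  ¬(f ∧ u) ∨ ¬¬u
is always true.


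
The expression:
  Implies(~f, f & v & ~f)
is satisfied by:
  {f: True}


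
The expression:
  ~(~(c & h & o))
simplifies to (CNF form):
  c & h & o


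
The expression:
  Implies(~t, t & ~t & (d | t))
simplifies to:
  t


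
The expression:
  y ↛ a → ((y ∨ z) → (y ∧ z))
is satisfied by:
  {a: True, z: True, y: False}
  {a: True, z: False, y: False}
  {z: True, a: False, y: False}
  {a: False, z: False, y: False}
  {a: True, y: True, z: True}
  {a: True, y: True, z: False}
  {y: True, z: True, a: False}


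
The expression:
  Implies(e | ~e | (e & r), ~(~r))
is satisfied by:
  {r: True}


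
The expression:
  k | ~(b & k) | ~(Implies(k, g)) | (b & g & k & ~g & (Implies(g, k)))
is always true.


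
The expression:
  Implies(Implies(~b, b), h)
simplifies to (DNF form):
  h | ~b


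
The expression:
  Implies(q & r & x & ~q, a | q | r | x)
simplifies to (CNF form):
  True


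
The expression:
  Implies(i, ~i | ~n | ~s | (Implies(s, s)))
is always true.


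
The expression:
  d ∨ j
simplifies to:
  d ∨ j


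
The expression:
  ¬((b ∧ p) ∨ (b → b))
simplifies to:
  False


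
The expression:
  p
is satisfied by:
  {p: True}


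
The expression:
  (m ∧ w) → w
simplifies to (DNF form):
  True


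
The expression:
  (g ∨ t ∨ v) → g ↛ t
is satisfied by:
  {g: True, v: False, t: False}
  {v: False, t: False, g: False}
  {g: True, v: True, t: False}


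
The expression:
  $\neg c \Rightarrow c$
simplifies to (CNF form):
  $c$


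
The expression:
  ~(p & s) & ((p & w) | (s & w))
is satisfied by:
  {p: True, w: True, s: False}
  {s: True, w: True, p: False}


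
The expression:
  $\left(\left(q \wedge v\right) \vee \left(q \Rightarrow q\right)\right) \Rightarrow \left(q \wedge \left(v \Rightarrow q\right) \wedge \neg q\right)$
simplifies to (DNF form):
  $\text{False}$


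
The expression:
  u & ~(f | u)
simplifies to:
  False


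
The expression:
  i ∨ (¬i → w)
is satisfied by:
  {i: True, w: True}
  {i: True, w: False}
  {w: True, i: False}


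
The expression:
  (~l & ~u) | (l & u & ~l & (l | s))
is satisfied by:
  {u: False, l: False}


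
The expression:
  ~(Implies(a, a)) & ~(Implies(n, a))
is never true.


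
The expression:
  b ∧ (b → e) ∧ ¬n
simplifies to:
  b ∧ e ∧ ¬n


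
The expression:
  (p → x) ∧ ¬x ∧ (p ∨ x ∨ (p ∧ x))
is never true.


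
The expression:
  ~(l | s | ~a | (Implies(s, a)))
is never true.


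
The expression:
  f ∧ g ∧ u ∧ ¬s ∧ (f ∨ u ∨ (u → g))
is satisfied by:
  {g: True, u: True, f: True, s: False}


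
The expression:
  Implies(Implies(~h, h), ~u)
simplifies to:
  ~h | ~u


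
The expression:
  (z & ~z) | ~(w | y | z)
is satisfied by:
  {y: False, w: False, z: False}


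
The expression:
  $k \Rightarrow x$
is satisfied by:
  {x: True, k: False}
  {k: False, x: False}
  {k: True, x: True}


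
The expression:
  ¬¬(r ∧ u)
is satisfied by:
  {r: True, u: True}


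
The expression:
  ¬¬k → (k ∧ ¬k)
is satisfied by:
  {k: False}


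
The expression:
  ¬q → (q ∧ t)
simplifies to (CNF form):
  q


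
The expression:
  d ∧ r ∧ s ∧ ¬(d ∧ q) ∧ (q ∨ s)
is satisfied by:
  {r: True, s: True, d: True, q: False}


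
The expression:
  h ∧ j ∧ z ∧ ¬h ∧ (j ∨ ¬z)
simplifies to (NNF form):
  False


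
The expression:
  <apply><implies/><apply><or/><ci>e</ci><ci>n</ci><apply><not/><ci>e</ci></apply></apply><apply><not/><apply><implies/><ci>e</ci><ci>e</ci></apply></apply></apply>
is never true.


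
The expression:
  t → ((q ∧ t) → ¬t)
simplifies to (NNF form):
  ¬q ∨ ¬t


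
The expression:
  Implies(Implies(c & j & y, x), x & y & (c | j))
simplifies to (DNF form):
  (c & j & y) | (c & x & y) | (j & x & y) | (c & j & x & y)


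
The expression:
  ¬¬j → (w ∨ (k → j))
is always true.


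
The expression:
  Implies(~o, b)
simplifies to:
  b | o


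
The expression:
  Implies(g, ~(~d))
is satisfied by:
  {d: True, g: False}
  {g: False, d: False}
  {g: True, d: True}


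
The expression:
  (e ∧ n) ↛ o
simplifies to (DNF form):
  e ∧ n ∧ ¬o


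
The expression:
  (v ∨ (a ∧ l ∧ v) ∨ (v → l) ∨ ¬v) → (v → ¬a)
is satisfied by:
  {v: False, a: False}
  {a: True, v: False}
  {v: True, a: False}


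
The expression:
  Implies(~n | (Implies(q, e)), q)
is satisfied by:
  {q: True}


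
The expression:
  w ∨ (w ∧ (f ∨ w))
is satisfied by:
  {w: True}


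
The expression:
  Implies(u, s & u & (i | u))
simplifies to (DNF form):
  s | ~u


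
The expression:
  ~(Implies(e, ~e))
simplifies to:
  e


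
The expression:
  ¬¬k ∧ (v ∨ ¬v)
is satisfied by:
  {k: True}


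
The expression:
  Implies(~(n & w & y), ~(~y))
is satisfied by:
  {y: True}


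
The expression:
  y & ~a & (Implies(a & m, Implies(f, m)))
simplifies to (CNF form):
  y & ~a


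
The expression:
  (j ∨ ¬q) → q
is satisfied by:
  {q: True}


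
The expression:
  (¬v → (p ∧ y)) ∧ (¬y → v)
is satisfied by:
  {y: True, v: True, p: True}
  {y: True, v: True, p: False}
  {v: True, p: True, y: False}
  {v: True, p: False, y: False}
  {y: True, p: True, v: False}


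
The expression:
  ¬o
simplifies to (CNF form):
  ¬o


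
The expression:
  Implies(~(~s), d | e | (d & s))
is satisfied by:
  {d: True, e: True, s: False}
  {d: True, s: False, e: False}
  {e: True, s: False, d: False}
  {e: False, s: False, d: False}
  {d: True, e: True, s: True}
  {d: True, s: True, e: False}
  {e: True, s: True, d: False}


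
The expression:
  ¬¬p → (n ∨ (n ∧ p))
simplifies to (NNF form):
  n ∨ ¬p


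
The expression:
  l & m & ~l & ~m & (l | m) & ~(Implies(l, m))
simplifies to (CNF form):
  False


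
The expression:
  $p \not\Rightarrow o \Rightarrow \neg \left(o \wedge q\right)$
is always true.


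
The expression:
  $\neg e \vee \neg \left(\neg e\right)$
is always true.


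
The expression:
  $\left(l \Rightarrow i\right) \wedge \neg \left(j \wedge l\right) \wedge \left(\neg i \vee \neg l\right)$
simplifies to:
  $\neg l$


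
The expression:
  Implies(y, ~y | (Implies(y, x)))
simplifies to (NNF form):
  x | ~y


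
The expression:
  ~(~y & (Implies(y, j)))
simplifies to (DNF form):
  y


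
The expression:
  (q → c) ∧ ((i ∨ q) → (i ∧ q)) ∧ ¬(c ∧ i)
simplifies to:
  ¬i ∧ ¬q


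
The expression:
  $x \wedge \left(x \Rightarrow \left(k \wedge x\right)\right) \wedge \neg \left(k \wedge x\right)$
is never true.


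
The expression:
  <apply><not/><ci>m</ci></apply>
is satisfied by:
  {m: False}


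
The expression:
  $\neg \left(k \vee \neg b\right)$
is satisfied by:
  {b: True, k: False}


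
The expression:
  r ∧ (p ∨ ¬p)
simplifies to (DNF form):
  r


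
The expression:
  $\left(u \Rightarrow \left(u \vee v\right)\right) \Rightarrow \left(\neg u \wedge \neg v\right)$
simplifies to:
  $\neg u \wedge \neg v$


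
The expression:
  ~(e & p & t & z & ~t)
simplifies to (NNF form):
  True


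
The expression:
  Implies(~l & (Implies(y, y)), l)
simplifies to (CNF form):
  l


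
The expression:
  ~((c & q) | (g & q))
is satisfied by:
  {c: False, q: False, g: False}
  {g: True, c: False, q: False}
  {c: True, g: False, q: False}
  {g: True, c: True, q: False}
  {q: True, g: False, c: False}


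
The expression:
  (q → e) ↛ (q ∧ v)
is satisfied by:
  {e: True, v: False, q: False}
  {v: False, q: False, e: False}
  {e: True, v: True, q: False}
  {v: True, e: False, q: False}
  {q: True, e: True, v: False}


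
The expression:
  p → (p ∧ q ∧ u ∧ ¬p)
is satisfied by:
  {p: False}


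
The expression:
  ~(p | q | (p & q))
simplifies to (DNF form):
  ~p & ~q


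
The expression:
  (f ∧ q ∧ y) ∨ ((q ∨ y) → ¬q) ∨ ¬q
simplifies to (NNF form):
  (f ∧ y) ∨ ¬q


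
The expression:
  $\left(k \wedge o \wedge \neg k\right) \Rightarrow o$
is always true.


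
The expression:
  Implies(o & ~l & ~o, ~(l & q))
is always true.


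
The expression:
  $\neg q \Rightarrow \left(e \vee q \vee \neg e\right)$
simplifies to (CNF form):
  $\text{True}$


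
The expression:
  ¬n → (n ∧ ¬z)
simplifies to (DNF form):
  n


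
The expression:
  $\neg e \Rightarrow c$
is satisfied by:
  {c: True, e: True}
  {c: True, e: False}
  {e: True, c: False}


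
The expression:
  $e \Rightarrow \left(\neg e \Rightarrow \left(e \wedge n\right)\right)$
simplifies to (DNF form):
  $\text{True}$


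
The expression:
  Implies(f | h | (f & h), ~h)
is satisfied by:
  {h: False}


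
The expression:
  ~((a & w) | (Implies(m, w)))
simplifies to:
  m & ~w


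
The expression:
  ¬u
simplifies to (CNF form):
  ¬u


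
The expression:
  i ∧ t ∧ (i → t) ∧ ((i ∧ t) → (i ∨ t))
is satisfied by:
  {t: True, i: True}


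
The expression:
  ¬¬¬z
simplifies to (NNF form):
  ¬z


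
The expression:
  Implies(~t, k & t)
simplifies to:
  t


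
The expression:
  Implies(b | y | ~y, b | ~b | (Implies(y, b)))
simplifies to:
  True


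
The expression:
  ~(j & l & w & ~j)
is always true.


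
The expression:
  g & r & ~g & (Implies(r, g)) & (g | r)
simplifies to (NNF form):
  False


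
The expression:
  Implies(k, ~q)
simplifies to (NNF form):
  ~k | ~q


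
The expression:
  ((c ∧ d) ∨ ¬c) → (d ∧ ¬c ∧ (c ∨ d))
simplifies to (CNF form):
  (c ∨ d) ∧ (c ∨ ¬c) ∧ (d ∨ ¬d) ∧ (¬c ∨ ¬d)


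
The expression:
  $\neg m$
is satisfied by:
  {m: False}


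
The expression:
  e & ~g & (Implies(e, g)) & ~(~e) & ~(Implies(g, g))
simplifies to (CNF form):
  False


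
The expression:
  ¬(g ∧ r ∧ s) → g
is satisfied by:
  {g: True}


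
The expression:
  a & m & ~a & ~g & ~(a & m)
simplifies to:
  False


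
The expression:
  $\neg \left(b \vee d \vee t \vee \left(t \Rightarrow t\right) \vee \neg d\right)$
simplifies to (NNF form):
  $\text{False}$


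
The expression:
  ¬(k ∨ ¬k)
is never true.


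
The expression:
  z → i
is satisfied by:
  {i: True, z: False}
  {z: False, i: False}
  {z: True, i: True}


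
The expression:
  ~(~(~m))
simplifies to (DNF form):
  ~m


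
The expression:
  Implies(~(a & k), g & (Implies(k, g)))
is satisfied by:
  {k: True, g: True, a: True}
  {k: True, g: True, a: False}
  {g: True, a: True, k: False}
  {g: True, a: False, k: False}
  {k: True, a: True, g: False}


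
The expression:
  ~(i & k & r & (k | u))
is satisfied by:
  {k: False, i: False, r: False}
  {r: True, k: False, i: False}
  {i: True, k: False, r: False}
  {r: True, i: True, k: False}
  {k: True, r: False, i: False}
  {r: True, k: True, i: False}
  {i: True, k: True, r: False}


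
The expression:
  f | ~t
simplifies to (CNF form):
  f | ~t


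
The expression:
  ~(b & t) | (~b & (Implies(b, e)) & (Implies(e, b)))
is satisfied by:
  {t: False, b: False}
  {b: True, t: False}
  {t: True, b: False}


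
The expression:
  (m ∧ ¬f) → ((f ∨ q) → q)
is always true.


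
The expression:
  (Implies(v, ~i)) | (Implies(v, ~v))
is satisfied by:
  {v: False, i: False}
  {i: True, v: False}
  {v: True, i: False}


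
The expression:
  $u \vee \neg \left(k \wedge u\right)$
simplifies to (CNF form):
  $\text{True}$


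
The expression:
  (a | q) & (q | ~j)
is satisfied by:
  {q: True, a: True, j: False}
  {q: True, a: False, j: False}
  {j: True, q: True, a: True}
  {j: True, q: True, a: False}
  {a: True, j: False, q: False}


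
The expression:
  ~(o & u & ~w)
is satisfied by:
  {w: True, u: False, o: False}
  {u: False, o: False, w: False}
  {o: True, w: True, u: False}
  {o: True, u: False, w: False}
  {w: True, u: True, o: False}
  {u: True, w: False, o: False}
  {o: True, u: True, w: True}


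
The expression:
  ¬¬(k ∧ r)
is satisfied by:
  {r: True, k: True}


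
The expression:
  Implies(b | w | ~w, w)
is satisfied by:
  {w: True}


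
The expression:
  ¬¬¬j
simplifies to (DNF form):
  ¬j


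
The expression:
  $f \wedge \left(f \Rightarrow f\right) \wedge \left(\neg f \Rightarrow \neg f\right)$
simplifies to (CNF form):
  $f$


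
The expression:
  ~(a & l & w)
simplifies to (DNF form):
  ~a | ~l | ~w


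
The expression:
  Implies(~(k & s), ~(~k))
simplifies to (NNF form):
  k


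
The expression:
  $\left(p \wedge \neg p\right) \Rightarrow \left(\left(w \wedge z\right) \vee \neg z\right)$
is always true.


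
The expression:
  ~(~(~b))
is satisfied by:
  {b: False}


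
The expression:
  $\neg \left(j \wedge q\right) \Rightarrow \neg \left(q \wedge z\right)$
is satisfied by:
  {j: True, q: False, z: False}
  {j: False, q: False, z: False}
  {z: True, j: True, q: False}
  {z: True, j: False, q: False}
  {q: True, j: True, z: False}
  {q: True, j: False, z: False}
  {q: True, z: True, j: True}


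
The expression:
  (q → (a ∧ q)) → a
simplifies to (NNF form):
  a ∨ q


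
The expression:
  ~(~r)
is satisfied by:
  {r: True}


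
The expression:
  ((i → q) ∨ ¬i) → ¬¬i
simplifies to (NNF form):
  i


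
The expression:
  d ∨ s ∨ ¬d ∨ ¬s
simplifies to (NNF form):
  True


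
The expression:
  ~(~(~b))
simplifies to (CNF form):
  ~b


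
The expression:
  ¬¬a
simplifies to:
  a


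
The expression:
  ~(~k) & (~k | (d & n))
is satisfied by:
  {d: True, n: True, k: True}


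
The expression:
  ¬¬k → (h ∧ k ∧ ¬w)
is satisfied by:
  {h: True, k: False, w: False}
  {h: False, k: False, w: False}
  {w: True, h: True, k: False}
  {w: True, h: False, k: False}
  {k: True, h: True, w: False}


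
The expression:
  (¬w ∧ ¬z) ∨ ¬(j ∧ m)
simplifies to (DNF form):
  (¬w ∧ ¬z) ∨ ¬j ∨ ¬m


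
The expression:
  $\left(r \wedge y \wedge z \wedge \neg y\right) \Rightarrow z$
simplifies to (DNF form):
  $\text{True}$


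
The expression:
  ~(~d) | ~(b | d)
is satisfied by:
  {d: True, b: False}
  {b: False, d: False}
  {b: True, d: True}


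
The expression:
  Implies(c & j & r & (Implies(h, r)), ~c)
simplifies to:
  ~c | ~j | ~r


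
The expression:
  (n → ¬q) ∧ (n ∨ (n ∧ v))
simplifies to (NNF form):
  n ∧ ¬q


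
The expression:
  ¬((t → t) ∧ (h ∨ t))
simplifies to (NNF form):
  ¬h ∧ ¬t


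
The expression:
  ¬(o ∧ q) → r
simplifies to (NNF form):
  r ∨ (o ∧ q)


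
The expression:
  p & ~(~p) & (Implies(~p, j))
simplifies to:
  p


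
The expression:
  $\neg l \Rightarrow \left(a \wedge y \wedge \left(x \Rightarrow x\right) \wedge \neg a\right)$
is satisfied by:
  {l: True}


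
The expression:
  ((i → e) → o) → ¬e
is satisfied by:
  {e: False, o: False}
  {o: True, e: False}
  {e: True, o: False}


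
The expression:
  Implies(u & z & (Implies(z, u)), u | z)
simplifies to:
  True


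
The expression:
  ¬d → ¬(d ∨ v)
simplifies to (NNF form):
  d ∨ ¬v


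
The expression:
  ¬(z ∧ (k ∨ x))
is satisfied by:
  {k: False, z: False, x: False}
  {x: True, k: False, z: False}
  {k: True, x: False, z: False}
  {x: True, k: True, z: False}
  {z: True, x: False, k: False}


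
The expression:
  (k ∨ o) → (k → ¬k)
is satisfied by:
  {k: False}


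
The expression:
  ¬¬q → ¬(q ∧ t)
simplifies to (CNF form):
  ¬q ∨ ¬t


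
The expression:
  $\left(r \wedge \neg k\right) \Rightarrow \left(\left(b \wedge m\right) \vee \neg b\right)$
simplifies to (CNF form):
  $k \vee m \vee \neg b \vee \neg r$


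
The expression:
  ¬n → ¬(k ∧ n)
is always true.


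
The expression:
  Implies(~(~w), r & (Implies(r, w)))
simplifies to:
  r | ~w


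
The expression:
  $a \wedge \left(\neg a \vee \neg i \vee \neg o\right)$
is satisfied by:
  {a: True, o: False, i: False}
  {a: True, i: True, o: False}
  {a: True, o: True, i: False}


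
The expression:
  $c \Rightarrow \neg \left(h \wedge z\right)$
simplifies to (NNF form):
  $\neg c \vee \neg h \vee \neg z$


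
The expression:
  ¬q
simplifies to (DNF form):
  ¬q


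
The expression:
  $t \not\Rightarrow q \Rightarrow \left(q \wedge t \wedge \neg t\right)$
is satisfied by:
  {q: True, t: False}
  {t: False, q: False}
  {t: True, q: True}


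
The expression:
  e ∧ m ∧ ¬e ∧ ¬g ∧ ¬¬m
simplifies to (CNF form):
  False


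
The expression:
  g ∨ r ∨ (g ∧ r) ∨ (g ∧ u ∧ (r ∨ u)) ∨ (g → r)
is always true.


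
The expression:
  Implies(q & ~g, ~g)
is always true.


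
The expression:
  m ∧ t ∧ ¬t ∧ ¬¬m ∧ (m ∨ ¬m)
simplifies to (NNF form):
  False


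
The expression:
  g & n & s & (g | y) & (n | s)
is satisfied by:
  {g: True, s: True, n: True}
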